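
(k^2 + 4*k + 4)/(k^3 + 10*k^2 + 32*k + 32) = (k + 2)/(k^2 + 8*k + 16)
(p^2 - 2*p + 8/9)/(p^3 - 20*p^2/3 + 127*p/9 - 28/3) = (3*p - 2)/(3*p^2 - 16*p + 21)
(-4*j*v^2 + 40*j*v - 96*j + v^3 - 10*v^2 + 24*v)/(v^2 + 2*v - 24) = (-4*j*v + 24*j + v^2 - 6*v)/(v + 6)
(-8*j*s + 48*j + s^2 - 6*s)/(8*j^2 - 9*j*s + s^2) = (s - 6)/(-j + s)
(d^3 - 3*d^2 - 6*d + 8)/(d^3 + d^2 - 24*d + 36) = (d^3 - 3*d^2 - 6*d + 8)/(d^3 + d^2 - 24*d + 36)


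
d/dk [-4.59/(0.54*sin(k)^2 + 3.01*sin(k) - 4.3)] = (4.9572*sin(k) + 13.8159)*cos(k)/(0.54*sin(k)^2 + 3.01*sin(k) - 4.3)^2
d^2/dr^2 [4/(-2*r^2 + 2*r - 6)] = 4*(r^2 - r - (2*r - 1)^2 + 3)/(r^2 - r + 3)^3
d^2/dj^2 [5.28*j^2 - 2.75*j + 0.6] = 10.5600000000000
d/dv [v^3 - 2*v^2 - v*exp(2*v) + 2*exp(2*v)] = 3*v^2 - 2*v*exp(2*v) - 4*v + 3*exp(2*v)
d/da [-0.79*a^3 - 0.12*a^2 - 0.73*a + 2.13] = -2.37*a^2 - 0.24*a - 0.73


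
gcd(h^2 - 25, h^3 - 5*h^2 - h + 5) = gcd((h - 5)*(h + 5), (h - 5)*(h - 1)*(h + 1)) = h - 5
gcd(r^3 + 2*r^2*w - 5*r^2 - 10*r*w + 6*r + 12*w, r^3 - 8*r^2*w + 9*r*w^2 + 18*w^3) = 1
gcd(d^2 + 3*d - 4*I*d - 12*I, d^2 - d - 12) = d + 3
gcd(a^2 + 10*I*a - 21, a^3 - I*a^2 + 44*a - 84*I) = a + 7*I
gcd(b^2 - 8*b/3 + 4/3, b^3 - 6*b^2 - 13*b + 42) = b - 2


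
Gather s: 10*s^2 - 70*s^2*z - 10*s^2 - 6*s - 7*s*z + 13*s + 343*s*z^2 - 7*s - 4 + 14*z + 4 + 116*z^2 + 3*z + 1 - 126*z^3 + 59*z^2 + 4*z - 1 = -70*s^2*z + s*(343*z^2 - 7*z) - 126*z^3 + 175*z^2 + 21*z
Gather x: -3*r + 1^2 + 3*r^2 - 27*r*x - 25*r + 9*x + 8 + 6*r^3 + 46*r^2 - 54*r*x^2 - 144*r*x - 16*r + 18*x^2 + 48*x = 6*r^3 + 49*r^2 - 44*r + x^2*(18 - 54*r) + x*(57 - 171*r) + 9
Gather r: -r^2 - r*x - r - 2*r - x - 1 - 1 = -r^2 + r*(-x - 3) - x - 2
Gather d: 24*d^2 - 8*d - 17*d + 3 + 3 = 24*d^2 - 25*d + 6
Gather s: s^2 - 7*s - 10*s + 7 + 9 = s^2 - 17*s + 16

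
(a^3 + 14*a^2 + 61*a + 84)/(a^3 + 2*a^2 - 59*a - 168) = (a + 4)/(a - 8)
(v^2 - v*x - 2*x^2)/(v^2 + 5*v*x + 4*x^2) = (v - 2*x)/(v + 4*x)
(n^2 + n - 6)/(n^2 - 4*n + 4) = (n + 3)/(n - 2)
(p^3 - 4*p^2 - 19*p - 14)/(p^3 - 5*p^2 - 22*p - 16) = (p - 7)/(p - 8)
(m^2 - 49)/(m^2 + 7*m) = (m - 7)/m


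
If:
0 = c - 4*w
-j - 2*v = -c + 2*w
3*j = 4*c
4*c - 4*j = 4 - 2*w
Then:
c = -24/5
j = -32/5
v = 2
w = -6/5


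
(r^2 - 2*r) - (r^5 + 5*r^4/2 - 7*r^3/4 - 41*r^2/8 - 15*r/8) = -r^5 - 5*r^4/2 + 7*r^3/4 + 49*r^2/8 - r/8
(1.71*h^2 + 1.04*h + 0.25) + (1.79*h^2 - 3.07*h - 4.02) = 3.5*h^2 - 2.03*h - 3.77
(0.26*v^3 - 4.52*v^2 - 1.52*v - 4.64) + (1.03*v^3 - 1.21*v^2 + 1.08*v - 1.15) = 1.29*v^3 - 5.73*v^2 - 0.44*v - 5.79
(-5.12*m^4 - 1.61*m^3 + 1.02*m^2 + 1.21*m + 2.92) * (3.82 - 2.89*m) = 14.7968*m^5 - 14.9055*m^4 - 9.098*m^3 + 0.3995*m^2 - 3.8166*m + 11.1544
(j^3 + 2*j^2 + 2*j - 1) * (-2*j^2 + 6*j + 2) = -2*j^5 + 2*j^4 + 10*j^3 + 18*j^2 - 2*j - 2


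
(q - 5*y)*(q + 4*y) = q^2 - q*y - 20*y^2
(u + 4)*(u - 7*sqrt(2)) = u^2 - 7*sqrt(2)*u + 4*u - 28*sqrt(2)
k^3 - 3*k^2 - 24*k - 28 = (k - 7)*(k + 2)^2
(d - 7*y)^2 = d^2 - 14*d*y + 49*y^2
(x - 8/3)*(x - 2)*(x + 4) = x^3 - 2*x^2/3 - 40*x/3 + 64/3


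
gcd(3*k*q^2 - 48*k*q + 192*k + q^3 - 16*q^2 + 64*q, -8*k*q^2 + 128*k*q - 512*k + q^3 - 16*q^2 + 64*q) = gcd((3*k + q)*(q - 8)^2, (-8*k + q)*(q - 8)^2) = q^2 - 16*q + 64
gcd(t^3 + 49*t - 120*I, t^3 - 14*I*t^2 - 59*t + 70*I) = t - 5*I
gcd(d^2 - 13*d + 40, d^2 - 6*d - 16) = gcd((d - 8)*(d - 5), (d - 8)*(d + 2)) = d - 8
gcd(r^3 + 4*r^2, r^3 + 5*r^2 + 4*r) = r^2 + 4*r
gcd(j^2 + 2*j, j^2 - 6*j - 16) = j + 2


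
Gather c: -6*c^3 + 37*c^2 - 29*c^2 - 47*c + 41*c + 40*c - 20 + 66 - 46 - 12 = -6*c^3 + 8*c^2 + 34*c - 12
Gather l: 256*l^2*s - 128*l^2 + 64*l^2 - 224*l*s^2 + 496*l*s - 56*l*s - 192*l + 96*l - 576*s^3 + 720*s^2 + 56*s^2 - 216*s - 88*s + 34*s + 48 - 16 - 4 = l^2*(256*s - 64) + l*(-224*s^2 + 440*s - 96) - 576*s^3 + 776*s^2 - 270*s + 28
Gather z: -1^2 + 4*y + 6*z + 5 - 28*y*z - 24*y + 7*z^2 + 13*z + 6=-20*y + 7*z^2 + z*(19 - 28*y) + 10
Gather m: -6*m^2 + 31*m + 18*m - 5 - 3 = -6*m^2 + 49*m - 8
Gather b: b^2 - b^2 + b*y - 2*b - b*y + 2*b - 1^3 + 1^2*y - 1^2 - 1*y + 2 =0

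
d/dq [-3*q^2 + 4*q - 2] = 4 - 6*q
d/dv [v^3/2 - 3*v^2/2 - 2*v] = 3*v^2/2 - 3*v - 2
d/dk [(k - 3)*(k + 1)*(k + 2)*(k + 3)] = 4*k^3 + 9*k^2 - 14*k - 27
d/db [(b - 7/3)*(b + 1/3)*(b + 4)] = 3*b^2 + 4*b - 79/9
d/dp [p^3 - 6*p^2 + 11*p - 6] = 3*p^2 - 12*p + 11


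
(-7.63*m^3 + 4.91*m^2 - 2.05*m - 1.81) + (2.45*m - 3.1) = -7.63*m^3 + 4.91*m^2 + 0.4*m - 4.91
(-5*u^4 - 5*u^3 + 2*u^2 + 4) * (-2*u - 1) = 10*u^5 + 15*u^4 + u^3 - 2*u^2 - 8*u - 4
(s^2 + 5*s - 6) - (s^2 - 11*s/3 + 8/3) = 26*s/3 - 26/3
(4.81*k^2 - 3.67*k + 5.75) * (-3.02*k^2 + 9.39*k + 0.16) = -14.5262*k^4 + 56.2493*k^3 - 51.0567*k^2 + 53.4053*k + 0.92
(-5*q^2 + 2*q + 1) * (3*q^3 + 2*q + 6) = -15*q^5 + 6*q^4 - 7*q^3 - 26*q^2 + 14*q + 6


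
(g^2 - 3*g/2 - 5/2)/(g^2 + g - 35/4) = 2*(g + 1)/(2*g + 7)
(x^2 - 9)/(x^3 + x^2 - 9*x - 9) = 1/(x + 1)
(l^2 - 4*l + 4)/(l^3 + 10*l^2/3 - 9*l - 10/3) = 3*(l - 2)/(3*l^2 + 16*l + 5)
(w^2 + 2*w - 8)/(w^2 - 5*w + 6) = (w + 4)/(w - 3)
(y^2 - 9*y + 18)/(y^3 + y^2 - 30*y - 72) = (y - 3)/(y^2 + 7*y + 12)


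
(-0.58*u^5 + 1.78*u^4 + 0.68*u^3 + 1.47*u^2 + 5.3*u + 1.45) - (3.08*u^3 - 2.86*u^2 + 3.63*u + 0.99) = -0.58*u^5 + 1.78*u^4 - 2.4*u^3 + 4.33*u^2 + 1.67*u + 0.46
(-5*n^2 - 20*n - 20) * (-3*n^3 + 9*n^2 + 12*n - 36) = 15*n^5 + 15*n^4 - 180*n^3 - 240*n^2 + 480*n + 720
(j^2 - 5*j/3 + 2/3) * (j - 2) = j^3 - 11*j^2/3 + 4*j - 4/3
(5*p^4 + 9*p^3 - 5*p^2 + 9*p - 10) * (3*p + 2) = 15*p^5 + 37*p^4 + 3*p^3 + 17*p^2 - 12*p - 20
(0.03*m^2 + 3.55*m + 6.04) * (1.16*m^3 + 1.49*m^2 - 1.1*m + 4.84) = 0.0348*m^5 + 4.1627*m^4 + 12.2629*m^3 + 5.2398*m^2 + 10.538*m + 29.2336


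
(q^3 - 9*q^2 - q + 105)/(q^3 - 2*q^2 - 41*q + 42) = (q^2 - 2*q - 15)/(q^2 + 5*q - 6)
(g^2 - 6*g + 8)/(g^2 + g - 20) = (g - 2)/(g + 5)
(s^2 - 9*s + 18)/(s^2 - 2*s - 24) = (s - 3)/(s + 4)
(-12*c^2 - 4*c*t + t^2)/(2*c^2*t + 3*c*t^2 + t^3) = (-6*c + t)/(t*(c + t))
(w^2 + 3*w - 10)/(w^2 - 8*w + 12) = (w + 5)/(w - 6)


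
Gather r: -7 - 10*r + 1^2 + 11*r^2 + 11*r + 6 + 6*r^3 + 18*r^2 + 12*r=6*r^3 + 29*r^2 + 13*r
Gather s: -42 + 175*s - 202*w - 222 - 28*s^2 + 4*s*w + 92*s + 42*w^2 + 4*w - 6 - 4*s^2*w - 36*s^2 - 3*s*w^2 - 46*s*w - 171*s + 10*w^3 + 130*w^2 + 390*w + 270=s^2*(-4*w - 64) + s*(-3*w^2 - 42*w + 96) + 10*w^3 + 172*w^2 + 192*w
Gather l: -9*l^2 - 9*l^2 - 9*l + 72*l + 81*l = -18*l^2 + 144*l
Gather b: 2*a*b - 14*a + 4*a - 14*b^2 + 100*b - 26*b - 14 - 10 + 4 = -10*a - 14*b^2 + b*(2*a + 74) - 20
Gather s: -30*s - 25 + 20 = -30*s - 5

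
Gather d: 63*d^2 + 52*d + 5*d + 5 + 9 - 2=63*d^2 + 57*d + 12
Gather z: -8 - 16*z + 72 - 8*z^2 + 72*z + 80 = -8*z^2 + 56*z + 144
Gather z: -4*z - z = -5*z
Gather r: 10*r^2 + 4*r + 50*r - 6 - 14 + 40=10*r^2 + 54*r + 20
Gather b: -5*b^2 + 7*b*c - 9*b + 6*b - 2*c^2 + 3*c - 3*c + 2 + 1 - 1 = -5*b^2 + b*(7*c - 3) - 2*c^2 + 2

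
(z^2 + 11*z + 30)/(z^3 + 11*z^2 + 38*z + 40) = (z + 6)/(z^2 + 6*z + 8)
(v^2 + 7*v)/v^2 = (v + 7)/v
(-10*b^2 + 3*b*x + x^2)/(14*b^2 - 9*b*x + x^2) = (5*b + x)/(-7*b + x)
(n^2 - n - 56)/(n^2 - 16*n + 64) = (n + 7)/(n - 8)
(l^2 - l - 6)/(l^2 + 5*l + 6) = (l - 3)/(l + 3)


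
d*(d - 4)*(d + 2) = d^3 - 2*d^2 - 8*d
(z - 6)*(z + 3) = z^2 - 3*z - 18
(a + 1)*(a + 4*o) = a^2 + 4*a*o + a + 4*o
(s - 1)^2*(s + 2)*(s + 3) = s^4 + 3*s^3 - 3*s^2 - 7*s + 6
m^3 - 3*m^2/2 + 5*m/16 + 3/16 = (m - 1)*(m - 3/4)*(m + 1/4)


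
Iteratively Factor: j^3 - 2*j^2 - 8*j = (j + 2)*(j^2 - 4*j) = (j - 4)*(j + 2)*(j)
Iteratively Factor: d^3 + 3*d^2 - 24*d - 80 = (d + 4)*(d^2 - d - 20) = (d + 4)^2*(d - 5)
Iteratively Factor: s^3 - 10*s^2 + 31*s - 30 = (s - 5)*(s^2 - 5*s + 6) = (s - 5)*(s - 2)*(s - 3)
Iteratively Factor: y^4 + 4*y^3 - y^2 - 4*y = (y + 4)*(y^3 - y) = (y - 1)*(y + 4)*(y^2 + y) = (y - 1)*(y + 1)*(y + 4)*(y)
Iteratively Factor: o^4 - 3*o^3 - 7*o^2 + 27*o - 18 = (o - 3)*(o^3 - 7*o + 6) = (o - 3)*(o + 3)*(o^2 - 3*o + 2) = (o - 3)*(o - 1)*(o + 3)*(o - 2)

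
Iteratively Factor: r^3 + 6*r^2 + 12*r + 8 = (r + 2)*(r^2 + 4*r + 4) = (r + 2)^2*(r + 2)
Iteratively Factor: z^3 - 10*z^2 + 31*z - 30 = (z - 5)*(z^2 - 5*z + 6) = (z - 5)*(z - 3)*(z - 2)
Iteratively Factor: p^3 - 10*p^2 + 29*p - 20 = (p - 1)*(p^2 - 9*p + 20) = (p - 4)*(p - 1)*(p - 5)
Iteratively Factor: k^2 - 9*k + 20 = (k - 4)*(k - 5)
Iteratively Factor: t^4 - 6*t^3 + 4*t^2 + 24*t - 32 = (t - 2)*(t^3 - 4*t^2 - 4*t + 16) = (t - 2)*(t + 2)*(t^2 - 6*t + 8) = (t - 2)^2*(t + 2)*(t - 4)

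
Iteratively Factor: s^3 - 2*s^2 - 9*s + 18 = (s + 3)*(s^2 - 5*s + 6) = (s - 2)*(s + 3)*(s - 3)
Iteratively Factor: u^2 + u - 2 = (u - 1)*(u + 2)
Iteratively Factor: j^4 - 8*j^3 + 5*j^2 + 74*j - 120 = (j - 2)*(j^3 - 6*j^2 - 7*j + 60) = (j - 4)*(j - 2)*(j^2 - 2*j - 15) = (j - 4)*(j - 2)*(j + 3)*(j - 5)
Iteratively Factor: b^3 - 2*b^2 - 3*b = (b - 3)*(b^2 + b) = (b - 3)*(b + 1)*(b)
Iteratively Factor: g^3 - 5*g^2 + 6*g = (g - 2)*(g^2 - 3*g) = g*(g - 2)*(g - 3)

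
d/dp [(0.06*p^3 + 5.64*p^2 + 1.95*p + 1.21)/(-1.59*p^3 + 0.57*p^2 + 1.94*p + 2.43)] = (9.0018*p^4 + 6.4338*p^3 + 16.0392*p^2 + 26.031*p + 2.3911)/(2.5281*p^6 - 1.8126*p^5 - 5.8443*p^4 - 5.5158*p^3 + 6.5338*p^2 + 9.4284*p + 5.9049)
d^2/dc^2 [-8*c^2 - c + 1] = -16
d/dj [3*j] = 3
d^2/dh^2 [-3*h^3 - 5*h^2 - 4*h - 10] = -18*h - 10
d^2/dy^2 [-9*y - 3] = 0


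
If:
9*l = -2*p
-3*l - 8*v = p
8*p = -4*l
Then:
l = 0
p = 0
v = 0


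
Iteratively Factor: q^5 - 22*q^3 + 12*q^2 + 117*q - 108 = (q + 3)*(q^4 - 3*q^3 - 13*q^2 + 51*q - 36) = (q - 3)*(q + 3)*(q^3 - 13*q + 12) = (q - 3)^2*(q + 3)*(q^2 + 3*q - 4) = (q - 3)^2*(q + 3)*(q + 4)*(q - 1)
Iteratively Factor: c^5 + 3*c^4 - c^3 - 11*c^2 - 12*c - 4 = (c + 1)*(c^4 + 2*c^3 - 3*c^2 - 8*c - 4) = (c + 1)^2*(c^3 + c^2 - 4*c - 4) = (c + 1)^3*(c^2 - 4) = (c - 2)*(c + 1)^3*(c + 2)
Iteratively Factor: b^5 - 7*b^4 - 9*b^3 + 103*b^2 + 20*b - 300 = (b + 2)*(b^4 - 9*b^3 + 9*b^2 + 85*b - 150) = (b + 2)*(b + 3)*(b^3 - 12*b^2 + 45*b - 50) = (b - 5)*(b + 2)*(b + 3)*(b^2 - 7*b + 10) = (b - 5)^2*(b + 2)*(b + 3)*(b - 2)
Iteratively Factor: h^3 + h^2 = (h)*(h^2 + h) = h^2*(h + 1)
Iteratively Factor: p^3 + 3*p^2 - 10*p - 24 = (p - 3)*(p^2 + 6*p + 8) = (p - 3)*(p + 4)*(p + 2)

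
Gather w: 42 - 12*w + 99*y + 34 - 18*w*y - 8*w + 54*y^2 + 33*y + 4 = w*(-18*y - 20) + 54*y^2 + 132*y + 80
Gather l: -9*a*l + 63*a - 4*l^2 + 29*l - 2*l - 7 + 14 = 63*a - 4*l^2 + l*(27 - 9*a) + 7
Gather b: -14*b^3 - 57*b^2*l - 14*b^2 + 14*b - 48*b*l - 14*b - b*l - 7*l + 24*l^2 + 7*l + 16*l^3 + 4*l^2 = -14*b^3 + b^2*(-57*l - 14) - 49*b*l + 16*l^3 + 28*l^2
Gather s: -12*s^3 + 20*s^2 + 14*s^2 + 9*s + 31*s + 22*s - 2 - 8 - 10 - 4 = -12*s^3 + 34*s^2 + 62*s - 24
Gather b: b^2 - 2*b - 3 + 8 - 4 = b^2 - 2*b + 1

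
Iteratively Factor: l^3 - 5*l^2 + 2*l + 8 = (l - 4)*(l^2 - l - 2) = (l - 4)*(l + 1)*(l - 2)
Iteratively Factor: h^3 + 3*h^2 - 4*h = (h + 4)*(h^2 - h) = (h - 1)*(h + 4)*(h)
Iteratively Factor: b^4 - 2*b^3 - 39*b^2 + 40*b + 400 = (b + 4)*(b^3 - 6*b^2 - 15*b + 100) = (b - 5)*(b + 4)*(b^2 - b - 20) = (b - 5)*(b + 4)^2*(b - 5)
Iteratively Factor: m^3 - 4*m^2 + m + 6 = (m + 1)*(m^2 - 5*m + 6) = (m - 2)*(m + 1)*(m - 3)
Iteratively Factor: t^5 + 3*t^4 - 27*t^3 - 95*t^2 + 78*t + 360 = (t - 5)*(t^4 + 8*t^3 + 13*t^2 - 30*t - 72) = (t - 5)*(t - 2)*(t^3 + 10*t^2 + 33*t + 36) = (t - 5)*(t - 2)*(t + 3)*(t^2 + 7*t + 12) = (t - 5)*(t - 2)*(t + 3)^2*(t + 4)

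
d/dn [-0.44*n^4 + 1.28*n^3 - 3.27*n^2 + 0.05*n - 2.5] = -1.76*n^3 + 3.84*n^2 - 6.54*n + 0.05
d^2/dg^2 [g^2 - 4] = 2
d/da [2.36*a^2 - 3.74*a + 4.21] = 4.72*a - 3.74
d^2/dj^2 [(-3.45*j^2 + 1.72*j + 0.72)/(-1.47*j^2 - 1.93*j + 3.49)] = (-27.009486*j^3 + 96.862122*j^2 - 65.200968*j + 48.120394)/(3.176523*j^6 + 12.511611*j^5 - 6.197814*j^4 - 52.219817*j^3 + 14.714538*j^2 + 70.522779*j - 42.508549)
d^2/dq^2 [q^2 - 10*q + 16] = 2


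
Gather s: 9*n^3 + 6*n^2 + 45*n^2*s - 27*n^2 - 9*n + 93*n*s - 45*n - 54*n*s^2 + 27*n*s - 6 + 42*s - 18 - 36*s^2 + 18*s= 9*n^3 - 21*n^2 - 54*n + s^2*(-54*n - 36) + s*(45*n^2 + 120*n + 60) - 24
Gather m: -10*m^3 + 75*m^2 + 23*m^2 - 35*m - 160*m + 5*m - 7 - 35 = -10*m^3 + 98*m^2 - 190*m - 42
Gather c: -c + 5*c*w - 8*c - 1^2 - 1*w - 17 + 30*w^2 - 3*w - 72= c*(5*w - 9) + 30*w^2 - 4*w - 90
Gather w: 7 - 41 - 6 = -40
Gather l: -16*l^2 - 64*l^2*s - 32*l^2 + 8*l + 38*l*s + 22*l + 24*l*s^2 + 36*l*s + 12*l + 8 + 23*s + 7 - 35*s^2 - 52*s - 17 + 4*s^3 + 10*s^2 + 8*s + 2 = l^2*(-64*s - 48) + l*(24*s^2 + 74*s + 42) + 4*s^3 - 25*s^2 - 21*s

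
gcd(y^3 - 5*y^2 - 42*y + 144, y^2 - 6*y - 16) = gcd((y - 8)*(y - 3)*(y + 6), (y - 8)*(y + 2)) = y - 8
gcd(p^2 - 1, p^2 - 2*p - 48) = 1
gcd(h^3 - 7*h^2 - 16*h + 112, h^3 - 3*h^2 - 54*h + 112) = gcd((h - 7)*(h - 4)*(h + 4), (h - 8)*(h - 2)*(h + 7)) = 1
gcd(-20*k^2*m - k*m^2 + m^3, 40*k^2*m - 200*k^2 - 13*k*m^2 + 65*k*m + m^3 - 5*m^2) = 5*k - m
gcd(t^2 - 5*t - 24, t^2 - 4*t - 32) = t - 8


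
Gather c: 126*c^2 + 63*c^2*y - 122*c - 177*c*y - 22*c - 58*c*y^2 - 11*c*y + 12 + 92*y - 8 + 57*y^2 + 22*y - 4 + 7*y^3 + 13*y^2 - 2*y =c^2*(63*y + 126) + c*(-58*y^2 - 188*y - 144) + 7*y^3 + 70*y^2 + 112*y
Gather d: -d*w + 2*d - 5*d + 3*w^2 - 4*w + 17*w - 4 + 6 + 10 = d*(-w - 3) + 3*w^2 + 13*w + 12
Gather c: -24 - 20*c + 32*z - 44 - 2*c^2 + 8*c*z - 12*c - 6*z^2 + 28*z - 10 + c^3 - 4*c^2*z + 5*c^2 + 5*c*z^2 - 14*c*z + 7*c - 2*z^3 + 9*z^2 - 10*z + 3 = c^3 + c^2*(3 - 4*z) + c*(5*z^2 - 6*z - 25) - 2*z^3 + 3*z^2 + 50*z - 75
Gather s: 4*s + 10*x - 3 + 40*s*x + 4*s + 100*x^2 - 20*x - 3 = s*(40*x + 8) + 100*x^2 - 10*x - 6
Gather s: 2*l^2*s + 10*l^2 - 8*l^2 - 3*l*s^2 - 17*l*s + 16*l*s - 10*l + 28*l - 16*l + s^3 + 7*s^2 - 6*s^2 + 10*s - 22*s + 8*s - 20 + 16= 2*l^2 + 2*l + s^3 + s^2*(1 - 3*l) + s*(2*l^2 - l - 4) - 4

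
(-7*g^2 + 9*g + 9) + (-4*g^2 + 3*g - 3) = -11*g^2 + 12*g + 6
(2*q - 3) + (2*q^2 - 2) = 2*q^2 + 2*q - 5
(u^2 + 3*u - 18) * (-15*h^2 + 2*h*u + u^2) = -15*h^2*u^2 - 45*h^2*u + 270*h^2 + 2*h*u^3 + 6*h*u^2 - 36*h*u + u^4 + 3*u^3 - 18*u^2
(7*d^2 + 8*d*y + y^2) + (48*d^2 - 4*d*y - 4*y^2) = 55*d^2 + 4*d*y - 3*y^2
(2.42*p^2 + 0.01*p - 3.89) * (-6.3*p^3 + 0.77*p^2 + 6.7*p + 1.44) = -15.246*p^5 + 1.8004*p^4 + 40.7287*p^3 + 0.5565*p^2 - 26.0486*p - 5.6016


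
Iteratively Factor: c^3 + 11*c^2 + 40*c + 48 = (c + 4)*(c^2 + 7*c + 12) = (c + 4)^2*(c + 3)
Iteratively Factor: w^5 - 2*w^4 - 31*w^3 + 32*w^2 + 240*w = (w + 3)*(w^4 - 5*w^3 - 16*w^2 + 80*w) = (w - 5)*(w + 3)*(w^3 - 16*w) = (w - 5)*(w - 4)*(w + 3)*(w^2 + 4*w) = (w - 5)*(w - 4)*(w + 3)*(w + 4)*(w)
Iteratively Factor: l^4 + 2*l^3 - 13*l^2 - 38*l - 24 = (l + 2)*(l^3 - 13*l - 12) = (l + 2)*(l + 3)*(l^2 - 3*l - 4) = (l - 4)*(l + 2)*(l + 3)*(l + 1)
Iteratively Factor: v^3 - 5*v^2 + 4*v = (v)*(v^2 - 5*v + 4) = v*(v - 4)*(v - 1)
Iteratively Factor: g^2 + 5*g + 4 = (g + 1)*(g + 4)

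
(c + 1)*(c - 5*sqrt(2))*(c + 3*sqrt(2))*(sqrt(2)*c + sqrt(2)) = sqrt(2)*c^4 - 4*c^3 + 2*sqrt(2)*c^3 - 29*sqrt(2)*c^2 - 8*c^2 - 60*sqrt(2)*c - 4*c - 30*sqrt(2)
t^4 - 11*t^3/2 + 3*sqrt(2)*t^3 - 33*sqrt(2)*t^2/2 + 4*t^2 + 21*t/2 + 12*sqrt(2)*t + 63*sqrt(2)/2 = (t - 7/2)*(t - 3)*(t + 1)*(t + 3*sqrt(2))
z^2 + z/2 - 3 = (z - 3/2)*(z + 2)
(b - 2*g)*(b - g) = b^2 - 3*b*g + 2*g^2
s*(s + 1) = s^2 + s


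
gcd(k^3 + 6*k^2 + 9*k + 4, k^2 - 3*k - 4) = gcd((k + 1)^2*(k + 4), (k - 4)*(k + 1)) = k + 1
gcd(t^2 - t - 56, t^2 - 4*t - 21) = 1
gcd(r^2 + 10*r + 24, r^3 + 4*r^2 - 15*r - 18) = r + 6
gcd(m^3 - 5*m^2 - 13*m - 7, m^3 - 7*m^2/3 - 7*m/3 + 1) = m + 1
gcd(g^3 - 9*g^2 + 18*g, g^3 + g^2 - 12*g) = g^2 - 3*g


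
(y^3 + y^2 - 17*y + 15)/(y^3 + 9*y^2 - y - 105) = (y - 1)/(y + 7)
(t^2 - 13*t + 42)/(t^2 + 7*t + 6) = (t^2 - 13*t + 42)/(t^2 + 7*t + 6)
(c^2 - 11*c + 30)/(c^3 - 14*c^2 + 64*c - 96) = (c - 5)/(c^2 - 8*c + 16)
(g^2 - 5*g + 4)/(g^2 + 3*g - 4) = (g - 4)/(g + 4)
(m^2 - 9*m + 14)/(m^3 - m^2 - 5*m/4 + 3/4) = 4*(m^2 - 9*m + 14)/(4*m^3 - 4*m^2 - 5*m + 3)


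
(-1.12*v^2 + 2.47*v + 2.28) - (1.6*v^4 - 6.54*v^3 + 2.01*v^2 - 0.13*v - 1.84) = -1.6*v^4 + 6.54*v^3 - 3.13*v^2 + 2.6*v + 4.12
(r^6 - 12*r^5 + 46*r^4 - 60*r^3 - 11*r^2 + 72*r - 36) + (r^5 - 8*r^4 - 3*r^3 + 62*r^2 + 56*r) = r^6 - 11*r^5 + 38*r^4 - 63*r^3 + 51*r^2 + 128*r - 36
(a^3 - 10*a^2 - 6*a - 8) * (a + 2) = a^4 - 8*a^3 - 26*a^2 - 20*a - 16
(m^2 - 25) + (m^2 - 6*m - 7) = 2*m^2 - 6*m - 32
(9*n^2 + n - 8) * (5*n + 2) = 45*n^3 + 23*n^2 - 38*n - 16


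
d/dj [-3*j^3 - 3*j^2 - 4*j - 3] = -9*j^2 - 6*j - 4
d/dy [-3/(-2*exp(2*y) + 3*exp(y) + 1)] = (9 - 12*exp(y))*exp(y)/(-2*exp(2*y) + 3*exp(y) + 1)^2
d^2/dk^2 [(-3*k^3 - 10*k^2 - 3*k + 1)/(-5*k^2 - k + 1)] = 2*(43*k^3 + 66*k^2 + 39*k + 7)/(125*k^6 + 75*k^5 - 60*k^4 - 29*k^3 + 12*k^2 + 3*k - 1)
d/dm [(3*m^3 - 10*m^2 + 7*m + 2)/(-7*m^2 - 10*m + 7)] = (-21*m^4 - 60*m^3 + 212*m^2 - 112*m + 69)/(49*m^4 + 140*m^3 + 2*m^2 - 140*m + 49)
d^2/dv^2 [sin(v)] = -sin(v)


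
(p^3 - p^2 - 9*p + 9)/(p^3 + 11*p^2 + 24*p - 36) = (p^2 - 9)/(p^2 + 12*p + 36)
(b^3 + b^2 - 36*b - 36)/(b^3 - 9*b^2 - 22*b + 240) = (b^2 + 7*b + 6)/(b^2 - 3*b - 40)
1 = 1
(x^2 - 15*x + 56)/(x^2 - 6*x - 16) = (x - 7)/(x + 2)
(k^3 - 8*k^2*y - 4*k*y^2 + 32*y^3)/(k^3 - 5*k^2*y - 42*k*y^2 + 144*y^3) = (-k^2 + 4*y^2)/(-k^2 - 3*k*y + 18*y^2)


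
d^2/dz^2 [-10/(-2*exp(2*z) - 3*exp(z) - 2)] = 10*(2*(4*exp(z) + 3)^2*exp(z) - (8*exp(z) + 3)*(2*exp(2*z) + 3*exp(z) + 2))*exp(z)/(2*exp(2*z) + 3*exp(z) + 2)^3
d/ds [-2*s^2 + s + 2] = 1 - 4*s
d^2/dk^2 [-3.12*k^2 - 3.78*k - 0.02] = -6.24000000000000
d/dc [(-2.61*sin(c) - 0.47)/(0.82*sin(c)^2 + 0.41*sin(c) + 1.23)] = 0.660982219578293*(2.1402*sin(c)^2 + 0.7708*sin(c) - 3.0176)*cos(c)/(0.666666666666667*sin(c)^2 + 0.333333333333333*sin(c) + 1.0)^2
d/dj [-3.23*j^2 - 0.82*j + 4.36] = -6.46*j - 0.82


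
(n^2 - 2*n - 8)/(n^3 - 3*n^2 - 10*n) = (n - 4)/(n*(n - 5))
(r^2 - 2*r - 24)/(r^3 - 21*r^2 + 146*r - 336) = (r + 4)/(r^2 - 15*r + 56)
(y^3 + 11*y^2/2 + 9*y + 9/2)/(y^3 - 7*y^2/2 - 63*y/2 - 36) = (y + 1)/(y - 8)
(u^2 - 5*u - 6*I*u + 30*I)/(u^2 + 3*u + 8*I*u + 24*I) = (u^2 - u*(5 + 6*I) + 30*I)/(u^2 + u*(3 + 8*I) + 24*I)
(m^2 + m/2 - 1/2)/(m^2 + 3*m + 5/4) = 2*(2*m^2 + m - 1)/(4*m^2 + 12*m + 5)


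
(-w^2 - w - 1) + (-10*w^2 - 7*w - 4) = -11*w^2 - 8*w - 5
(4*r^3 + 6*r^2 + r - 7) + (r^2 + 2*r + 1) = 4*r^3 + 7*r^2 + 3*r - 6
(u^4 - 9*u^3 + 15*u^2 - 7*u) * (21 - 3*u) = -3*u^5 + 48*u^4 - 234*u^3 + 336*u^2 - 147*u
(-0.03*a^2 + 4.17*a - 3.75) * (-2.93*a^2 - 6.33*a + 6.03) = 0.0879*a^4 - 12.0282*a^3 - 15.5895*a^2 + 48.8826*a - 22.6125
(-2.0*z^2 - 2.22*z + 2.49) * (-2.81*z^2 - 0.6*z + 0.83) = 5.62*z^4 + 7.4382*z^3 - 7.3249*z^2 - 3.3366*z + 2.0667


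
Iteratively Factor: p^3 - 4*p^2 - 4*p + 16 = (p + 2)*(p^2 - 6*p + 8) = (p - 2)*(p + 2)*(p - 4)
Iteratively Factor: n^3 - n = (n)*(n^2 - 1) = n*(n - 1)*(n + 1)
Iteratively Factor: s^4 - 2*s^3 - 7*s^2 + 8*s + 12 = (s - 3)*(s^3 + s^2 - 4*s - 4) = (s - 3)*(s + 2)*(s^2 - s - 2) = (s - 3)*(s + 1)*(s + 2)*(s - 2)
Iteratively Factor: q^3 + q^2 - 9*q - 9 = (q + 1)*(q^2 - 9) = (q + 1)*(q + 3)*(q - 3)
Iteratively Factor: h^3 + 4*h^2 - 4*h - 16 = (h - 2)*(h^2 + 6*h + 8) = (h - 2)*(h + 4)*(h + 2)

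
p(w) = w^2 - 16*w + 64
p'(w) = 2*w - 16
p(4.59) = 11.63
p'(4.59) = -6.82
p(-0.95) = 80.10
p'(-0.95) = -17.90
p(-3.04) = 121.88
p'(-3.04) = -22.08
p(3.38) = 21.34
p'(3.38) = -9.24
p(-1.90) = 98.01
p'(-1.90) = -19.80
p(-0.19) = 67.08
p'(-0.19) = -16.38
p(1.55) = 41.60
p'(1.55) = -12.90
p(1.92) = 36.97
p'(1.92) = -12.16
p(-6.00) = 196.00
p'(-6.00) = -28.00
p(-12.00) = 400.00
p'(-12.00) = -40.00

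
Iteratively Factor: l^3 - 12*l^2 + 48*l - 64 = (l - 4)*(l^2 - 8*l + 16) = (l - 4)^2*(l - 4)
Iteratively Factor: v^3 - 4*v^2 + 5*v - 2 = (v - 1)*(v^2 - 3*v + 2) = (v - 2)*(v - 1)*(v - 1)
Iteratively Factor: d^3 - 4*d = (d - 2)*(d^2 + 2*d) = d*(d - 2)*(d + 2)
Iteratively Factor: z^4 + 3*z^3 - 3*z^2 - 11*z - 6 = (z + 1)*(z^3 + 2*z^2 - 5*z - 6) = (z - 2)*(z + 1)*(z^2 + 4*z + 3) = (z - 2)*(z + 1)*(z + 3)*(z + 1)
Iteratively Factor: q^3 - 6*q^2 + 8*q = (q - 4)*(q^2 - 2*q) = q*(q - 4)*(q - 2)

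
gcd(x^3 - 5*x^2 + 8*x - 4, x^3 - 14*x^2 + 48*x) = 1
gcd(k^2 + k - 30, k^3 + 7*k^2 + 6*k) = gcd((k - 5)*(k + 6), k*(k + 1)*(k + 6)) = k + 6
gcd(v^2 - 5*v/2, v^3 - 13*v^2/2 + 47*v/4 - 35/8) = v - 5/2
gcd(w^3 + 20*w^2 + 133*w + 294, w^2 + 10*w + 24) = w + 6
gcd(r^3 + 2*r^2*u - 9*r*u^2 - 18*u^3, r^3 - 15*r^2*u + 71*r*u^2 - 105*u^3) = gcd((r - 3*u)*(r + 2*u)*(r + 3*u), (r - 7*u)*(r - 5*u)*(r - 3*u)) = r - 3*u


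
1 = 1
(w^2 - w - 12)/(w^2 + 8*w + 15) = (w - 4)/(w + 5)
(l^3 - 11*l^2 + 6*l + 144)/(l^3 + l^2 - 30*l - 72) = (l - 8)/(l + 4)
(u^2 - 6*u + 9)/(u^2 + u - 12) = (u - 3)/(u + 4)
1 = 1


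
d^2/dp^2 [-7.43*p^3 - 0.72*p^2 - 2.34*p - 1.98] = -44.58*p - 1.44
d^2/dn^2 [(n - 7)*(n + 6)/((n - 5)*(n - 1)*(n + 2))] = 2*(n^6 - 3*n^5 - 219*n^4 + 1223*n^3 - 954*n^2 - 2388*n - 3708)/(n^9 - 12*n^8 + 27*n^7 + 134*n^6 - 429*n^5 - 528*n^4 + 1637*n^3 + 270*n^2 - 2100*n + 1000)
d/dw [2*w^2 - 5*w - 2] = 4*w - 5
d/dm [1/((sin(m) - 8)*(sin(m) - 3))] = (11 - 2*sin(m))*cos(m)/((sin(m) - 8)^2*(sin(m) - 3)^2)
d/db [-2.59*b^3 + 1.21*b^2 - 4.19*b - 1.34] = -7.77*b^2 + 2.42*b - 4.19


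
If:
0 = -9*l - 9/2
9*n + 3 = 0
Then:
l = -1/2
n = -1/3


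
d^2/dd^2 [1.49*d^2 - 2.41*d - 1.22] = 2.98000000000000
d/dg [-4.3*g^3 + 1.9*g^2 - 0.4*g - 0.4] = -12.9*g^2 + 3.8*g - 0.4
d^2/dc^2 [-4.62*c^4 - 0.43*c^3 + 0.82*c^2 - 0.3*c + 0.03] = -55.44*c^2 - 2.58*c + 1.64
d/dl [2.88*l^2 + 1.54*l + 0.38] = 5.76*l + 1.54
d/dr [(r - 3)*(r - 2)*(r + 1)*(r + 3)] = 4*r^3 - 3*r^2 - 22*r + 9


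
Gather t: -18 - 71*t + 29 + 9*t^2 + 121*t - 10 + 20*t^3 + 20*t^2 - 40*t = 20*t^3 + 29*t^2 + 10*t + 1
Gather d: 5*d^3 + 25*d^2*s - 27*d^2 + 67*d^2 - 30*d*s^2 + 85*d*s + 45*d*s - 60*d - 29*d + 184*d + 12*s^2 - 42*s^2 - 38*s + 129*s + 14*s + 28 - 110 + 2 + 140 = 5*d^3 + d^2*(25*s + 40) + d*(-30*s^2 + 130*s + 95) - 30*s^2 + 105*s + 60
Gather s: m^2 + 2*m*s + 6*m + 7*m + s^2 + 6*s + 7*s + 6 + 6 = m^2 + 13*m + s^2 + s*(2*m + 13) + 12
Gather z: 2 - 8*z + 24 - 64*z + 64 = 90 - 72*z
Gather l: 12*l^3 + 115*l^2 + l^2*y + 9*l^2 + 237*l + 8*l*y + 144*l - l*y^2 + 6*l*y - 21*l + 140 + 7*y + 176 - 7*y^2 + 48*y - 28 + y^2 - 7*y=12*l^3 + l^2*(y + 124) + l*(-y^2 + 14*y + 360) - 6*y^2 + 48*y + 288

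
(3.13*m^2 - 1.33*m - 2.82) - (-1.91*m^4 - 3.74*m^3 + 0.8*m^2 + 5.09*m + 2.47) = 1.91*m^4 + 3.74*m^3 + 2.33*m^2 - 6.42*m - 5.29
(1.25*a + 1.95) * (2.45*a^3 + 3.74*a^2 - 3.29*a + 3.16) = 3.0625*a^4 + 9.4525*a^3 + 3.1805*a^2 - 2.4655*a + 6.162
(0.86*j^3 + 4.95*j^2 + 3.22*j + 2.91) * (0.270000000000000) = 0.2322*j^3 + 1.3365*j^2 + 0.8694*j + 0.7857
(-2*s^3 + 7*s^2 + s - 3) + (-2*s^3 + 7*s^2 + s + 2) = -4*s^3 + 14*s^2 + 2*s - 1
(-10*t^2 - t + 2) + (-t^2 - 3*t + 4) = -11*t^2 - 4*t + 6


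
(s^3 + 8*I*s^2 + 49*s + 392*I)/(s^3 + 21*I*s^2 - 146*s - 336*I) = (s - 7*I)/(s + 6*I)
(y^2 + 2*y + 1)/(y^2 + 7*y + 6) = (y + 1)/(y + 6)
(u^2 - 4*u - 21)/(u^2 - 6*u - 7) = (u + 3)/(u + 1)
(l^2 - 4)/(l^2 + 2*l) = (l - 2)/l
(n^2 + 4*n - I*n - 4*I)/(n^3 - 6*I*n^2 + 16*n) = (n^2 + n*(4 - I) - 4*I)/(n*(n^2 - 6*I*n + 16))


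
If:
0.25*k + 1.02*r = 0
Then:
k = -4.08*r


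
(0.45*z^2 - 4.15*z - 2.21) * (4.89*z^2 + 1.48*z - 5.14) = 2.2005*z^4 - 19.6275*z^3 - 19.2619*z^2 + 18.0602*z + 11.3594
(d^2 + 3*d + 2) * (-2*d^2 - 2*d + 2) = -2*d^4 - 8*d^3 - 8*d^2 + 2*d + 4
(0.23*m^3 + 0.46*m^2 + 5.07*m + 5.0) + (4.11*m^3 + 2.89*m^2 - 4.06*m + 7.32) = 4.34*m^3 + 3.35*m^2 + 1.01*m + 12.32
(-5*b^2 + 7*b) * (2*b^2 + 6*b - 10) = -10*b^4 - 16*b^3 + 92*b^2 - 70*b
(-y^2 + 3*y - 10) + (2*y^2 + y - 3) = y^2 + 4*y - 13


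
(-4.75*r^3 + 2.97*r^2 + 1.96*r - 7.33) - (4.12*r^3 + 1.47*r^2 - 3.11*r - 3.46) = -8.87*r^3 + 1.5*r^2 + 5.07*r - 3.87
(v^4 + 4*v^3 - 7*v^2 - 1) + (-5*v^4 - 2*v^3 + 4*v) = -4*v^4 + 2*v^3 - 7*v^2 + 4*v - 1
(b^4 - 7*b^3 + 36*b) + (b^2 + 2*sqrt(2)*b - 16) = b^4 - 7*b^3 + b^2 + 2*sqrt(2)*b + 36*b - 16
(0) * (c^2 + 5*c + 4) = 0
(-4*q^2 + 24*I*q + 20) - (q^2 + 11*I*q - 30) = -5*q^2 + 13*I*q + 50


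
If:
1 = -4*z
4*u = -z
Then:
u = 1/16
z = -1/4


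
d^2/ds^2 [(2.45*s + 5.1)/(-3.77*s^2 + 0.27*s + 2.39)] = ((2.45*s + 5.1)*(7.54*s - 0.27)*(15.08*s - 0.54) + (55.419*s + 37.131)*(-3.77*s^2 + 0.27*s + 2.39))/(-3.77*s^2 + 0.27*s + 2.39)^3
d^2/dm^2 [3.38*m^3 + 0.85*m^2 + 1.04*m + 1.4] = 20.28*m + 1.7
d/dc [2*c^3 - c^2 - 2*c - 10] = 6*c^2 - 2*c - 2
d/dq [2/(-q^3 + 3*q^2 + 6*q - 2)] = 6*(q^2 - 2*q - 2)/(q^3 - 3*q^2 - 6*q + 2)^2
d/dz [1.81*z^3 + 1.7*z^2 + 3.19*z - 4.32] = 5.43*z^2 + 3.4*z + 3.19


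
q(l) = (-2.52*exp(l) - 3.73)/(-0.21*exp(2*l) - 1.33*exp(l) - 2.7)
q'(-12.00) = 0.00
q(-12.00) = 1.38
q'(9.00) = 0.00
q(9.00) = 0.00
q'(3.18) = -0.34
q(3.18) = 0.41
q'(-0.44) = 0.03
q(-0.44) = 1.47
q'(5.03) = -0.07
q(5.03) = 0.08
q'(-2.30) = 0.02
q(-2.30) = 1.40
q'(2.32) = -0.49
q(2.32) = 0.77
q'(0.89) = -0.24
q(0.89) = 1.37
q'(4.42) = -0.13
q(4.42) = 0.14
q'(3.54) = -0.26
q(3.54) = 0.30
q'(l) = (-2.52*exp(l) - 3.73)*(0.42*exp(2*l) + 1.33*exp(l))/(-0.21*exp(2*l) - 1.33*exp(l) - 2.7)^2 - 2.52*exp(l)/(-0.21*exp(2*l) - 1.33*exp(l) - 2.7)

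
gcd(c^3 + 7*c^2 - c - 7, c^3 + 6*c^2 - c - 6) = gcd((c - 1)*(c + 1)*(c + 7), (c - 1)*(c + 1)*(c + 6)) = c^2 - 1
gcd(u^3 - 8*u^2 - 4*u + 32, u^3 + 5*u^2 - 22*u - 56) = u + 2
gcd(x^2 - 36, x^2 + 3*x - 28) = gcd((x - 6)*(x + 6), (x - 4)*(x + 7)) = 1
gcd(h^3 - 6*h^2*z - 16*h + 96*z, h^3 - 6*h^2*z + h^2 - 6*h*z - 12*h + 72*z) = -h^2 + 6*h*z - 4*h + 24*z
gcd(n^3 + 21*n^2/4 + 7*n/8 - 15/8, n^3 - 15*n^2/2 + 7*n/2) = n - 1/2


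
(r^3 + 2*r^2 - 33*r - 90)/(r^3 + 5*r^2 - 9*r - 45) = (r - 6)/(r - 3)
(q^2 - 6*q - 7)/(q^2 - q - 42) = (q + 1)/(q + 6)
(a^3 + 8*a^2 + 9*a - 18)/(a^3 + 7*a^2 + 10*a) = (a^3 + 8*a^2 + 9*a - 18)/(a*(a^2 + 7*a + 10))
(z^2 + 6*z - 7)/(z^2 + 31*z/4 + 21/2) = 4*(z^2 + 6*z - 7)/(4*z^2 + 31*z + 42)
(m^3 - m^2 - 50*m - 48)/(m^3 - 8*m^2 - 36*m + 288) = (m + 1)/(m - 6)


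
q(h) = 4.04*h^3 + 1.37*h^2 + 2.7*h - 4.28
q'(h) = 12.12*h^2 + 2.74*h + 2.7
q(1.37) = 12.38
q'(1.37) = 29.20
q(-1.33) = -14.95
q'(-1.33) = 20.49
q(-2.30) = -52.40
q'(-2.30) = 60.51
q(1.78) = 27.65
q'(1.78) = 45.98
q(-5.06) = -506.26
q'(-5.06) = 299.15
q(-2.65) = -77.00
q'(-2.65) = 80.55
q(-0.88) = -8.35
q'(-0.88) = 9.67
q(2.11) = 45.47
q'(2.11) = 62.44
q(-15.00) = -13371.53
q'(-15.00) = 2688.60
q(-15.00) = -13371.53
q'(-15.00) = 2688.60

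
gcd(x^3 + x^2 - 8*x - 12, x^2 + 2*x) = x + 2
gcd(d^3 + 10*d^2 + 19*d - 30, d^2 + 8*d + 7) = 1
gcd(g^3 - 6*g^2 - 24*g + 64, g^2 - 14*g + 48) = g - 8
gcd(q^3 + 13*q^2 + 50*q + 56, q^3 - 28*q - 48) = q^2 + 6*q + 8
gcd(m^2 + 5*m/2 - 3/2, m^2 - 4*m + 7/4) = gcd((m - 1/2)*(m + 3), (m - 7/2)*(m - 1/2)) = m - 1/2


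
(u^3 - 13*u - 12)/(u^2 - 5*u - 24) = (u^2 - 3*u - 4)/(u - 8)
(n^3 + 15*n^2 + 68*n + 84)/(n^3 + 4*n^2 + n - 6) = (n^2 + 13*n + 42)/(n^2 + 2*n - 3)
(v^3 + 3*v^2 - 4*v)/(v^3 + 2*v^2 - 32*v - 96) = v*(v - 1)/(v^2 - 2*v - 24)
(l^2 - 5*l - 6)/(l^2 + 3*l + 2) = (l - 6)/(l + 2)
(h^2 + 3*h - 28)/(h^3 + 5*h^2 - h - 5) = (h^2 + 3*h - 28)/(h^3 + 5*h^2 - h - 5)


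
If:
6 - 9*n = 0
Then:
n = 2/3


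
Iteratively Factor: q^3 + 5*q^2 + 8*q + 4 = (q + 2)*(q^2 + 3*q + 2) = (q + 2)^2*(q + 1)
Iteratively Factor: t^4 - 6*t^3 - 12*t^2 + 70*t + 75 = (t - 5)*(t^3 - t^2 - 17*t - 15) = (t - 5)*(t + 1)*(t^2 - 2*t - 15) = (t - 5)^2*(t + 1)*(t + 3)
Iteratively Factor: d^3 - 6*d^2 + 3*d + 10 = (d - 5)*(d^2 - d - 2) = (d - 5)*(d + 1)*(d - 2)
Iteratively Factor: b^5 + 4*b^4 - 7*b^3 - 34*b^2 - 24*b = (b + 1)*(b^4 + 3*b^3 - 10*b^2 - 24*b) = (b + 1)*(b + 2)*(b^3 + b^2 - 12*b) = (b + 1)*(b + 2)*(b + 4)*(b^2 - 3*b) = (b - 3)*(b + 1)*(b + 2)*(b + 4)*(b)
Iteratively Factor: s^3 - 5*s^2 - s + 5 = (s - 5)*(s^2 - 1) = (s - 5)*(s + 1)*(s - 1)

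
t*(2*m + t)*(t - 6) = 2*m*t^2 - 12*m*t + t^3 - 6*t^2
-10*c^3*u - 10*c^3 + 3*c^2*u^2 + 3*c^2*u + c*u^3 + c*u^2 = (-2*c + u)*(5*c + u)*(c*u + c)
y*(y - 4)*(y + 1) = y^3 - 3*y^2 - 4*y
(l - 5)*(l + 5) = l^2 - 25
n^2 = n^2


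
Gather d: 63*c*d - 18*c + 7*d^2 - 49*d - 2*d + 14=-18*c + 7*d^2 + d*(63*c - 51) + 14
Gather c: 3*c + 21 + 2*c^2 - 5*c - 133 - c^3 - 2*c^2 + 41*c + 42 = -c^3 + 39*c - 70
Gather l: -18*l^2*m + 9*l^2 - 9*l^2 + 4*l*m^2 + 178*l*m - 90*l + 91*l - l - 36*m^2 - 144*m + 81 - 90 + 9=-18*l^2*m + l*(4*m^2 + 178*m) - 36*m^2 - 144*m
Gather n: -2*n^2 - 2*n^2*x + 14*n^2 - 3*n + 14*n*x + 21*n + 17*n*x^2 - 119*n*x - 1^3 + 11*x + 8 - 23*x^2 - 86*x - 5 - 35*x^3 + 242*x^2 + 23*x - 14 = n^2*(12 - 2*x) + n*(17*x^2 - 105*x + 18) - 35*x^3 + 219*x^2 - 52*x - 12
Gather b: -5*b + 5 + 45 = 50 - 5*b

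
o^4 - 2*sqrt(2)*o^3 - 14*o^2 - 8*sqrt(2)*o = o*(o - 4*sqrt(2))*(o + sqrt(2))^2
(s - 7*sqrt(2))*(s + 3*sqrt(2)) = s^2 - 4*sqrt(2)*s - 42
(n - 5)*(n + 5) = n^2 - 25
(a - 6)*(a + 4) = a^2 - 2*a - 24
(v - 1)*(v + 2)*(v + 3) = v^3 + 4*v^2 + v - 6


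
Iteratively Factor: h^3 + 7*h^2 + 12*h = (h + 3)*(h^2 + 4*h) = h*(h + 3)*(h + 4)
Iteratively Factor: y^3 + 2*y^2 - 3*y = (y - 1)*(y^2 + 3*y) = (y - 1)*(y + 3)*(y)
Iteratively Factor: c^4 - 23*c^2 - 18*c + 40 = (c + 2)*(c^3 - 2*c^2 - 19*c + 20) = (c - 1)*(c + 2)*(c^2 - c - 20) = (c - 1)*(c + 2)*(c + 4)*(c - 5)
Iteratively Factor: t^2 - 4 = (t - 2)*(t + 2)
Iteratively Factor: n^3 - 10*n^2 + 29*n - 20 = (n - 5)*(n^2 - 5*n + 4) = (n - 5)*(n - 4)*(n - 1)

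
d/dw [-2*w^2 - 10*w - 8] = -4*w - 10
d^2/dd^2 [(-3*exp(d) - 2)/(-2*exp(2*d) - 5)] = (12*exp(4*d) + 32*exp(3*d) - 180*exp(2*d) - 80*exp(d) + 75)*exp(d)/(8*exp(6*d) + 60*exp(4*d) + 150*exp(2*d) + 125)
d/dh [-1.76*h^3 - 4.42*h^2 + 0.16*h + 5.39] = -5.28*h^2 - 8.84*h + 0.16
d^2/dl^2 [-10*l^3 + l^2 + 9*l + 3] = 2 - 60*l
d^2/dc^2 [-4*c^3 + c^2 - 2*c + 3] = 2 - 24*c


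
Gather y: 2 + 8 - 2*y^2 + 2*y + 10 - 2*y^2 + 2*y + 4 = -4*y^2 + 4*y + 24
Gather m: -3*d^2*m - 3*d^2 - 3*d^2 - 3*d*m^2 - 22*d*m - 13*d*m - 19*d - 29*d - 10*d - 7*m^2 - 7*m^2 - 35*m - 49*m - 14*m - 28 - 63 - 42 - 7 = -6*d^2 - 58*d + m^2*(-3*d - 14) + m*(-3*d^2 - 35*d - 98) - 140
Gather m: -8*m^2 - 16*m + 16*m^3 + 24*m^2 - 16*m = 16*m^3 + 16*m^2 - 32*m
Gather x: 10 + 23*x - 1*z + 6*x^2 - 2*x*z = 6*x^2 + x*(23 - 2*z) - z + 10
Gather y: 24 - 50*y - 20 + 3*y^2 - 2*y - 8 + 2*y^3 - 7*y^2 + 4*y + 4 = 2*y^3 - 4*y^2 - 48*y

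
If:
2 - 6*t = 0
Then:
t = 1/3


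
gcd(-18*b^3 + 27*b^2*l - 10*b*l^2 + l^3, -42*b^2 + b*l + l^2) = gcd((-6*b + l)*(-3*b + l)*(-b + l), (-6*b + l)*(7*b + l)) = 6*b - l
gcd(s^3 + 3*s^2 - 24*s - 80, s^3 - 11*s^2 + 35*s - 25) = s - 5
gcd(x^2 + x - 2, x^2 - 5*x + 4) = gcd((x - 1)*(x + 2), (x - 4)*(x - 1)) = x - 1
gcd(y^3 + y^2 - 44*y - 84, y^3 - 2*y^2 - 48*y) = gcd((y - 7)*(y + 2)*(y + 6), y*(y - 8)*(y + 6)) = y + 6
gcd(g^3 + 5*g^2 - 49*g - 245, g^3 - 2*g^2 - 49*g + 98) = g^2 - 49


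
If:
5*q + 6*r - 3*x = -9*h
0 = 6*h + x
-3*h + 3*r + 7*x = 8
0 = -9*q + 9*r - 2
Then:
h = -127/864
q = 23/96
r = 133/288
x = 127/144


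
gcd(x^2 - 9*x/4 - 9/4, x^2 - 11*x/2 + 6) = 1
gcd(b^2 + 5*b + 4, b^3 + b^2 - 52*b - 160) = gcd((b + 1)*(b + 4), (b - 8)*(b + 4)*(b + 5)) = b + 4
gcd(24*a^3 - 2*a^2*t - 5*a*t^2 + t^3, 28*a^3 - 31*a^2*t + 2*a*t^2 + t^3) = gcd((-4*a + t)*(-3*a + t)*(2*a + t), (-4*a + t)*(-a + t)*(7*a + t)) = -4*a + t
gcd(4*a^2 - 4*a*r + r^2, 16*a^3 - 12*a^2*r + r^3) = 4*a^2 - 4*a*r + r^2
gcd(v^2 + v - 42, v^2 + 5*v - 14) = v + 7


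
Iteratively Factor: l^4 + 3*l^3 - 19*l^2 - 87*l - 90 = (l + 3)*(l^3 - 19*l - 30) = (l + 3)^2*(l^2 - 3*l - 10) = (l + 2)*(l + 3)^2*(l - 5)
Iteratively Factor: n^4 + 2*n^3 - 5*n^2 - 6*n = (n)*(n^3 + 2*n^2 - 5*n - 6) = n*(n + 1)*(n^2 + n - 6) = n*(n + 1)*(n + 3)*(n - 2)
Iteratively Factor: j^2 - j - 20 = (j + 4)*(j - 5)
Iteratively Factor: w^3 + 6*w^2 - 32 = (w - 2)*(w^2 + 8*w + 16) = (w - 2)*(w + 4)*(w + 4)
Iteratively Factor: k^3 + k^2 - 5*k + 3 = (k + 3)*(k^2 - 2*k + 1) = (k - 1)*(k + 3)*(k - 1)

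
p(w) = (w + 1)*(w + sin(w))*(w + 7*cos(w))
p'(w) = (1 - 7*sin(w))*(w + 1)*(w + sin(w)) + (w + 1)*(w + 7*cos(w))*(cos(w) + 1) + (w + sin(w))*(w + 7*cos(w)) = -(w + 1)*(w + sin(w))*(7*sin(w) - 1) + (w + 1)*(w + 7*cos(w))*(cos(w) + 1) + (w + sin(w))*(w + 7*cos(w))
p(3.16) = -50.17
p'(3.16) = 2.69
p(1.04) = 17.79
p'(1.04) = 3.26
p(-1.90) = -10.66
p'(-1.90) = 33.92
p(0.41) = 7.79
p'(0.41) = 21.94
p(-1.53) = -1.67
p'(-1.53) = 14.55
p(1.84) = -0.17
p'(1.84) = -45.88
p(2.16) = -16.35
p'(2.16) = -53.16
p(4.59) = 75.12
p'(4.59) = 191.60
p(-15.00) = -4451.72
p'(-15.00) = 1602.81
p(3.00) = -49.38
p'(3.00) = -12.35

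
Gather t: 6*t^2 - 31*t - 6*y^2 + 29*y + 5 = 6*t^2 - 31*t - 6*y^2 + 29*y + 5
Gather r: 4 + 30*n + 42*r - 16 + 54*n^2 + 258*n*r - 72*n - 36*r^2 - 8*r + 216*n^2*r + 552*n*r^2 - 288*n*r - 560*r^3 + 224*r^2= 54*n^2 - 42*n - 560*r^3 + r^2*(552*n + 188) + r*(216*n^2 - 30*n + 34) - 12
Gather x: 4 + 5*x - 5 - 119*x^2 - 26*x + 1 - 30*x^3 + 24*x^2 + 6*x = -30*x^3 - 95*x^2 - 15*x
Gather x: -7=-7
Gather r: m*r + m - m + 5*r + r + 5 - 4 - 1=r*(m + 6)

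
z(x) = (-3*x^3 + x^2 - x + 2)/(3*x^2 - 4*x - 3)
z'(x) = (4 - 6*x)*(-3*x^3 + x^2 - x + 2)/(3*x^2 - 4*x - 3)^2 + (-9*x^2 + 2*x - 1)/(3*x^2 - 4*x - 3) = (-9*x^4 + 24*x^3 + 26*x^2 - 18*x + 11)/(9*x^4 - 24*x^3 - 2*x^2 + 24*x + 9)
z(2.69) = -6.52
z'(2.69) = 2.32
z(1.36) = 1.75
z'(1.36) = 7.68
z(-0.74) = 2.81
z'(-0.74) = 10.17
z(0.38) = -0.39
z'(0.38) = 0.54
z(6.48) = -8.02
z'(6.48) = -0.89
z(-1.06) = 1.68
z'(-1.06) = 0.91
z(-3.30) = 2.89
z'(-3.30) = -0.86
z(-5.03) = 4.45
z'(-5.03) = -0.93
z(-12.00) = 11.20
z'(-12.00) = -0.99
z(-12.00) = 11.20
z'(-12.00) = -0.99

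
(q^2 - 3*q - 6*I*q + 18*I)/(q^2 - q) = (q^2 - 3*q - 6*I*q + 18*I)/(q*(q - 1))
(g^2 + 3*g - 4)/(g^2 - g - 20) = (g - 1)/(g - 5)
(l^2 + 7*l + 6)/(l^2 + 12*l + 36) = (l + 1)/(l + 6)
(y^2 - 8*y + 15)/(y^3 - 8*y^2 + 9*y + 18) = (y - 5)/(y^2 - 5*y - 6)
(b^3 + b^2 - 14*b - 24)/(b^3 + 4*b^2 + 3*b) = (b^2 - 2*b - 8)/(b*(b + 1))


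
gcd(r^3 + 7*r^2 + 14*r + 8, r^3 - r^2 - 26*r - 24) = r^2 + 5*r + 4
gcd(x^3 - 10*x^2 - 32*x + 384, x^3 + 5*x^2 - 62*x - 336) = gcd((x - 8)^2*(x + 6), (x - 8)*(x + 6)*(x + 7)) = x^2 - 2*x - 48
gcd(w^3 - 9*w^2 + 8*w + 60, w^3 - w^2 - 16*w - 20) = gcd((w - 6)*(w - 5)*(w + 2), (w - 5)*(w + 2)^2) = w^2 - 3*w - 10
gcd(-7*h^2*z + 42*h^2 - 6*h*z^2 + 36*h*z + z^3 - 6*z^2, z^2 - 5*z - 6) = z - 6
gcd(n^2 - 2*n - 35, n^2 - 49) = n - 7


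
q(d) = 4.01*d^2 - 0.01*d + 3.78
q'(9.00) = 72.17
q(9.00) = 328.50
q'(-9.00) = -72.19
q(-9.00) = 328.68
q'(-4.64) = -37.22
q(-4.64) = 90.16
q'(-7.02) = -56.31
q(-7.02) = 201.46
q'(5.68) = 45.54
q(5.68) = 133.10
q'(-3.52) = -28.24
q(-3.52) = 53.50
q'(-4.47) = -35.86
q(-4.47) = 83.95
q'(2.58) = 20.68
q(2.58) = 30.45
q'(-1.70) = -13.64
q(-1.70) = 15.39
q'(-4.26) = -34.18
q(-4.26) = 76.59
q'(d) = 8.02*d - 0.01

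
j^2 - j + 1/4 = (j - 1/2)^2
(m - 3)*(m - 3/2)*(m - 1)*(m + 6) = m^4 + m^3/2 - 24*m^2 + 99*m/2 - 27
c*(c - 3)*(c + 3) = c^3 - 9*c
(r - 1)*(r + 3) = r^2 + 2*r - 3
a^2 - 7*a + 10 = (a - 5)*(a - 2)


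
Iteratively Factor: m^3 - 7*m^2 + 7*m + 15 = (m + 1)*(m^2 - 8*m + 15) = (m - 5)*(m + 1)*(m - 3)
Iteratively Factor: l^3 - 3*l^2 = (l)*(l^2 - 3*l) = l*(l - 3)*(l)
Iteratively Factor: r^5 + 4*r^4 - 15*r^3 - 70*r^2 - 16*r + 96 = (r + 3)*(r^4 + r^3 - 18*r^2 - 16*r + 32) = (r + 3)*(r + 4)*(r^3 - 3*r^2 - 6*r + 8) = (r + 2)*(r + 3)*(r + 4)*(r^2 - 5*r + 4) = (r - 1)*(r + 2)*(r + 3)*(r + 4)*(r - 4)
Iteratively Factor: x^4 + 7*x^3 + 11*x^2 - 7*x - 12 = (x + 1)*(x^3 + 6*x^2 + 5*x - 12) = (x + 1)*(x + 3)*(x^2 + 3*x - 4) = (x - 1)*(x + 1)*(x + 3)*(x + 4)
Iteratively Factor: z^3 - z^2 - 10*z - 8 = (z - 4)*(z^2 + 3*z + 2) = (z - 4)*(z + 2)*(z + 1)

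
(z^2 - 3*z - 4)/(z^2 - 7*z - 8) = (z - 4)/(z - 8)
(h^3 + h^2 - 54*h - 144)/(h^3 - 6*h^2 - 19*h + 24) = (h + 6)/(h - 1)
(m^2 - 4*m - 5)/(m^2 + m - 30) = (m + 1)/(m + 6)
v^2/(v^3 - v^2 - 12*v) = v/(v^2 - v - 12)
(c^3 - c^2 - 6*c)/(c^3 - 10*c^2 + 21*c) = (c + 2)/(c - 7)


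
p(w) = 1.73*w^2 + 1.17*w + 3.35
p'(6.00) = 21.93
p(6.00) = 72.65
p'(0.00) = 1.17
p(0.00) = 3.35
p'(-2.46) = -7.34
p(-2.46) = 10.94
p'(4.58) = 17.02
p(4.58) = 45.00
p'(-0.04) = 1.03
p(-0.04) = 3.31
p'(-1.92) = -5.47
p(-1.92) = 7.48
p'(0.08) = 1.45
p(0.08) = 3.45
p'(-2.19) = -6.41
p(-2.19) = 9.08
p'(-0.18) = 0.55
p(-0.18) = 3.20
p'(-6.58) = -21.60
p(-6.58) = 70.55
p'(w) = 3.46*w + 1.17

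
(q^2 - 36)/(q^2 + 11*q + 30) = (q - 6)/(q + 5)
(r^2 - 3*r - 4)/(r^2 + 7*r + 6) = (r - 4)/(r + 6)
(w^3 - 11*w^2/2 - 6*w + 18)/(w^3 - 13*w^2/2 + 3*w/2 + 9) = (w + 2)/(w + 1)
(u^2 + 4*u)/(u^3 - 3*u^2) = (u + 4)/(u*(u - 3))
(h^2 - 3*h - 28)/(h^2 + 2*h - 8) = (h - 7)/(h - 2)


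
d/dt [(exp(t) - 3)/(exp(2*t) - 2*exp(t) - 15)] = (2*(1 - exp(t))*(exp(t) - 3) + exp(2*t) - 2*exp(t) - 15)*exp(t)/(-exp(2*t) + 2*exp(t) + 15)^2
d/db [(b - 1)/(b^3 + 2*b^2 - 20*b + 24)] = (-2*b^2 - 3*b - 2)/(b^5 + 6*b^4 - 24*b^3 - 80*b^2 + 336*b - 288)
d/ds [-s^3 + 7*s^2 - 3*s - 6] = -3*s^2 + 14*s - 3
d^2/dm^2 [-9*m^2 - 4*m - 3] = -18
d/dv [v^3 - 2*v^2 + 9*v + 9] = 3*v^2 - 4*v + 9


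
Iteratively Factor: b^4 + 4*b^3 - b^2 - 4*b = (b + 4)*(b^3 - b) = b*(b + 4)*(b^2 - 1) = b*(b + 1)*(b + 4)*(b - 1)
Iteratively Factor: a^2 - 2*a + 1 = (a - 1)*(a - 1)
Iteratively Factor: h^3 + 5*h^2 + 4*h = (h + 1)*(h^2 + 4*h) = h*(h + 1)*(h + 4)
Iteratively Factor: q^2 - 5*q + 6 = (q - 3)*(q - 2)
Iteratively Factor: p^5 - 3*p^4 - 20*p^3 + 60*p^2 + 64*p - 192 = (p + 2)*(p^4 - 5*p^3 - 10*p^2 + 80*p - 96) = (p - 3)*(p + 2)*(p^3 - 2*p^2 - 16*p + 32) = (p - 3)*(p + 2)*(p + 4)*(p^2 - 6*p + 8) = (p - 3)*(p - 2)*(p + 2)*(p + 4)*(p - 4)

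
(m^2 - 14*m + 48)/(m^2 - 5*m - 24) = (m - 6)/(m + 3)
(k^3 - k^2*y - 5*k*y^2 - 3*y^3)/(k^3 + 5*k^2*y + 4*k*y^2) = (k^2 - 2*k*y - 3*y^2)/(k*(k + 4*y))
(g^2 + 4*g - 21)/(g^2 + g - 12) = (g + 7)/(g + 4)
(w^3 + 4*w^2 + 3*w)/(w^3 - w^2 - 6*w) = (w^2 + 4*w + 3)/(w^2 - w - 6)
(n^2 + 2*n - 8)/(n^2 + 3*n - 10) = (n + 4)/(n + 5)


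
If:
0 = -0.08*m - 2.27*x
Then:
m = -28.375*x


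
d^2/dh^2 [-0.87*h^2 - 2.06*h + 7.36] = -1.74000000000000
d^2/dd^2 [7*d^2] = 14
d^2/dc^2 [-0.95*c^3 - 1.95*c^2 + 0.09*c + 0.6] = -5.7*c - 3.9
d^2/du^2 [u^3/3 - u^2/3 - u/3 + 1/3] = 2*u - 2/3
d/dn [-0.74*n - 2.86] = -0.740000000000000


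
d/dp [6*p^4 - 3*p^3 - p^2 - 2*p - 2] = 24*p^3 - 9*p^2 - 2*p - 2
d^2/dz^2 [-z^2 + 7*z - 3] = -2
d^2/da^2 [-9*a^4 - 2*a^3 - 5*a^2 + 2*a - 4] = -108*a^2 - 12*a - 10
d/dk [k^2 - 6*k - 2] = 2*k - 6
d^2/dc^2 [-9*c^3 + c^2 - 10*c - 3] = 2 - 54*c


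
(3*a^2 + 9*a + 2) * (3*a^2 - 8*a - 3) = 9*a^4 + 3*a^3 - 75*a^2 - 43*a - 6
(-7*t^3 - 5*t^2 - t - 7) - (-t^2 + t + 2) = -7*t^3 - 4*t^2 - 2*t - 9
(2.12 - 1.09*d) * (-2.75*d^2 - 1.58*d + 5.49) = 2.9975*d^3 - 4.1078*d^2 - 9.3337*d + 11.6388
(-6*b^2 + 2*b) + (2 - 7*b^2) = -13*b^2 + 2*b + 2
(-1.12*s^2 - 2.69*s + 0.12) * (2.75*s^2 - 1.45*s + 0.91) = -3.08*s^4 - 5.7735*s^3 + 3.2113*s^2 - 2.6219*s + 0.1092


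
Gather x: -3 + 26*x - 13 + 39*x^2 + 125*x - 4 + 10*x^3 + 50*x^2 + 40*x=10*x^3 + 89*x^2 + 191*x - 20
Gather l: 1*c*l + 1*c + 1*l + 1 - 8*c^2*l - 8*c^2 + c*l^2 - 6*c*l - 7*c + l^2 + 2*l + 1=-8*c^2 - 6*c + l^2*(c + 1) + l*(-8*c^2 - 5*c + 3) + 2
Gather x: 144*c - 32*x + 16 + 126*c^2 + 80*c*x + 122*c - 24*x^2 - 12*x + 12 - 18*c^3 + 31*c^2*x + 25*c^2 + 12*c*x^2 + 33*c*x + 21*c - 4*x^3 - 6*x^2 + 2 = -18*c^3 + 151*c^2 + 287*c - 4*x^3 + x^2*(12*c - 30) + x*(31*c^2 + 113*c - 44) + 30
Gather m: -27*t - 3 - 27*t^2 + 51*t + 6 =-27*t^2 + 24*t + 3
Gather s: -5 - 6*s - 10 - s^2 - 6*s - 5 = -s^2 - 12*s - 20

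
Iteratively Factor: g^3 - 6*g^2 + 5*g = (g - 5)*(g^2 - g) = (g - 5)*(g - 1)*(g)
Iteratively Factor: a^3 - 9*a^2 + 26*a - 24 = (a - 3)*(a^2 - 6*a + 8) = (a - 4)*(a - 3)*(a - 2)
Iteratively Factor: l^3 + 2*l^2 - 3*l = (l + 3)*(l^2 - l) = (l - 1)*(l + 3)*(l)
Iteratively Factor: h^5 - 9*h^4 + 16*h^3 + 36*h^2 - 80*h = (h)*(h^4 - 9*h^3 + 16*h^2 + 36*h - 80) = h*(h - 4)*(h^3 - 5*h^2 - 4*h + 20) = h*(h - 4)*(h + 2)*(h^2 - 7*h + 10) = h*(h - 4)*(h - 2)*(h + 2)*(h - 5)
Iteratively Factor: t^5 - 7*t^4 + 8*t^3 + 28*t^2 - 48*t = (t - 3)*(t^4 - 4*t^3 - 4*t^2 + 16*t) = t*(t - 3)*(t^3 - 4*t^2 - 4*t + 16) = t*(t - 4)*(t - 3)*(t^2 - 4) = t*(t - 4)*(t - 3)*(t + 2)*(t - 2)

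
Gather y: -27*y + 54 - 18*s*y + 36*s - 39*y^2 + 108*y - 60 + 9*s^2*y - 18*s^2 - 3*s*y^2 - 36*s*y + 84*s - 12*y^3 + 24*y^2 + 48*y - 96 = -18*s^2 + 120*s - 12*y^3 + y^2*(-3*s - 15) + y*(9*s^2 - 54*s + 129) - 102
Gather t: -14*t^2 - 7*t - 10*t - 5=-14*t^2 - 17*t - 5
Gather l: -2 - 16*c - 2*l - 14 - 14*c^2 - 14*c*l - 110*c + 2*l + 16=-14*c^2 - 14*c*l - 126*c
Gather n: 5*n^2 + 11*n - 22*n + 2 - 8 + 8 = 5*n^2 - 11*n + 2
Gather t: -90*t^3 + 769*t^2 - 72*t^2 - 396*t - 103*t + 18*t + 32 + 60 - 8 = -90*t^3 + 697*t^2 - 481*t + 84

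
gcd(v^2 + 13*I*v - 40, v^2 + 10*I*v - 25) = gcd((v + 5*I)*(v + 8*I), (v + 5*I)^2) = v + 5*I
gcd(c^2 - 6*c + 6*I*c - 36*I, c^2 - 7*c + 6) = c - 6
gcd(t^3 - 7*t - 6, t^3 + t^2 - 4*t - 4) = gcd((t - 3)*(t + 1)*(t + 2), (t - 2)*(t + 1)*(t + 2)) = t^2 + 3*t + 2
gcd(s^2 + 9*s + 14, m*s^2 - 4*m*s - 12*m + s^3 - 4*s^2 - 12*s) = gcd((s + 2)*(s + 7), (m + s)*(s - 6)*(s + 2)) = s + 2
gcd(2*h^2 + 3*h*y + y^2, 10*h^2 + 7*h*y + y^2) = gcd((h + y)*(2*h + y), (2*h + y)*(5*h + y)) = 2*h + y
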